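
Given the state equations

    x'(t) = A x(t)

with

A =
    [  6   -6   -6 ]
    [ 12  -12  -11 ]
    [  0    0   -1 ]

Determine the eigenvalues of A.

det(sI - A) = s^3 - (tr A)s^2 + (M11 + M22 + M33)s - det A, where Mii is the 2×2 principal minor of A obtained by deleting row i and column i.
tr A = 6 + (-12) + (-1) = -7; M11 = (-12)·(-1) - (-11)·0 = 12 - 0 = 12; M22 = 6·(-1) - (-6)·0 = -6 - 0 = -6; M33 = 6·(-12) - (-6)·12 = -72 - (-72) = 0; sum of minors = 6.
det A = 6·((-12)·(-1) - (-11)·0) - (-6)·(12·(-1) - (-11)·0) + (-6)·(12·0 - (-12)·0) = 6·12 - (-6)·(-12) + (-6)·0 = 0.
So p(s) = det(sI - A) = s^3 + 7s^2 + 6s.
The constant term is 0, so p(s) = s(s^2 + 7s + 6).
Factor s^2 + 7s + 6: two numbers with sum -7 and product 6 are -1 and -6, so s^2 + 7s + 6 = (s + 1)(s + 6).
Hence p(s) = s (s + 1) (s + 6), with roots -6, -1, 0.
At least one eigenvalue has non-negative real part, so the system is not asymptotically stable.

-6, -1, 0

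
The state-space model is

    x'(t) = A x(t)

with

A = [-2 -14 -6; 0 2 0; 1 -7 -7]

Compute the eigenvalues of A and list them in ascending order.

-5, -4, 2

det(sI - A) = s^3 - (tr A)s^2 + (M11 + M22 + M33)s - det A, where Mii is the 2×2 principal minor of A obtained by deleting row i and column i.
tr A = (-2) + 2 + (-7) = -7; M11 = 2·(-7) - 0·(-7) = -14 - 0 = -14; M22 = (-2)·(-7) - (-6)·1 = 14 - (-6) = 20; M33 = (-2)·2 - (-14)·0 = -4 - 0 = -4; sum of minors = 2.
det A = (-2)·(2·(-7) - 0·(-7)) - (-14)·(0·(-7) - 0·1) + (-6)·(0·(-7) - 2·1) = (-2)·(-14) - (-14)·0 + (-6)·(-2) = 40.
So p(s) = det(sI - A) = s^3 + 7s^2 + 2s - 40.
Rational-root test: any integer root divides -40. Testing small divisors, s = 2 works: p(2) = 8 + 28 + 4 + (-40) = 0, so (s - 2) is a factor.
Dividing, p(s) = (s - 2)(s^2 + 9s + 20).
Factor s^2 + 9s + 20: two numbers with sum -9 and product 20 are -4 and -5, so s^2 + 9s + 20 = (s + 4)(s + 5).
Hence p(s) = (s - 2) (s + 4) (s + 5), with roots -5, -4, 2.
At least one eigenvalue has non-negative real part, so the system is not asymptotically stable.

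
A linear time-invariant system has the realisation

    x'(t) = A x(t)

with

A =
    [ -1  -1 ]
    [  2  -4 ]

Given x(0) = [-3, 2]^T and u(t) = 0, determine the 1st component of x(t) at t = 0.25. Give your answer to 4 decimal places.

det(sI - A) = s^2 - (tr A)s + det A, with tr A = (-1) + (-4) = -5 and det A = (-1)·(-4) - (-1)·2 = 4 - (-2) = 6.
So p(s) = det(sI - A) = s^2 + 5s + 6.
Factor s^2 + 5s + 6: two numbers with sum -5 and product 6 are -2 and -3, so s^2 + 5s + 6 = (s + 2)(s + 3).
Hence p(s) = (s + 2) (s + 3), with roots -3, -2.
The eigenvalues -3, -2 are distinct and real, so A is diagonalisable and x(t) = e^{At} x(0) = V diag(e^{λ_i t}) V^{-1} x(0), where the columns of V are the eigenvectors.
λ = -3: A - (-3)I = [[2, -1], [2, -1]]. Row 1 gives 2·v1 + (-1)·v2 = 0, so take v_1 = [1, 2]^T.
λ = -2: A - (-2)I = [[1, -1], [2, -2]]. Row 1 gives 1·v1 + (-1)·v2 = 0, so take v_2 = [1, 1]^T.
V = [v_1 v_2] = [[1, 1], [2, 1]] has det V = -1, so V^{-1} = adj(V)/det V = [[-1, 1], [2, -1]].
Modal coordinates z(0) = V^{-1} x(0): (-1)·(-3) + 1·2 = 5; 2·(-3) + (-1)·2 = -8; so z(0) = [5, -8]^T.
x_1(t) = Σ_i (v_i)_1 · z_i(0) · e^{λ_i t} (row 1 of V times the modal terms).
x_1(0.25) = 1·5·e^{-3·0.25} + 1·(-8)·e^{-2·0.25} = 5·0.472367 + (-8)·0.606531 = -2.4904.

-2.4904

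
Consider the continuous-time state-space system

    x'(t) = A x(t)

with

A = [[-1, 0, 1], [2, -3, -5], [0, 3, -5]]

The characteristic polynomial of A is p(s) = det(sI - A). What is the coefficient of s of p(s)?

Expand det(sI - A) for the 3×3 matrix.
p(s) = s^3 + 9s^2 + 38s + 24.
(Check: constant term = det(-A) = (-1)^3 det A = 24; coefficient of s^2 = -tr A = 9.)
The coefficient of s is 38.

38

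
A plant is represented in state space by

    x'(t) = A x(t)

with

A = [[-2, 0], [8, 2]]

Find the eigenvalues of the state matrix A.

-2, 2

det(sI - A) = s^2 - (tr A)s + det A, with tr A = (-2) + 2 = 0 and det A = (-2)·2 - 0·8 = -4 - 0 = -4.
So p(s) = det(sI - A) = s^2 - 4.
Factor s^2 - 4: two numbers with sum 0 and product -4 are 2 and -2, so s^2 - 4 = (s - 2)(s + 2).
Hence p(s) = (s - 2) (s + 2), with roots -2, 2.
At least one eigenvalue has non-negative real part, so the system is not asymptotically stable.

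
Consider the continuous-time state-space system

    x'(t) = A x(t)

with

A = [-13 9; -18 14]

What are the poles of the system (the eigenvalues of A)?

-4, 5

det(sI - A) = s^2 - (tr A)s + det A, with tr A = (-13) + 14 = 1 and det A = (-13)·14 - 9·(-18) = -182 - (-162) = -20.
So p(s) = det(sI - A) = s^2 - s - 20.
Factor s^2 - s - 20: two numbers with sum 1 and product -20 are 5 and -4, so s^2 - s - 20 = (s - 5)(s + 4).
Hence p(s) = (s - 5) (s + 4), with roots -4, 5.
At least one eigenvalue has non-negative real part, so the system is not asymptotically stable.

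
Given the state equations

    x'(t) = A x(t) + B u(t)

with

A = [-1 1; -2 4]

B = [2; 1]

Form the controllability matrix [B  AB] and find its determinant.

1

AB = [[-1], [0]]
Controllability matrix C = [B  AB] = [[2, -1], [1, 0]]
det(C) = 2·0 - (-1)·1 = 0 - (-1) = 1
Since det(C) ≠ 0, rank(C) = 2 and the system is completely controllable.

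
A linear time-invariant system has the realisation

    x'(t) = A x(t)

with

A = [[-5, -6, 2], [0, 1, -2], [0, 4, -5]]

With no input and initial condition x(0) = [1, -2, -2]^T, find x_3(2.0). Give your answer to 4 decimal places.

det(sI - A) = s^3 - (tr A)s^2 + (M11 + M22 + M33)s - det A, where Mii is the 2×2 principal minor of A obtained by deleting row i and column i.
tr A = (-5) + 1 + (-5) = -9; M11 = 1·(-5) - (-2)·4 = -5 - (-8) = 3; M22 = (-5)·(-5) - 2·0 = 25 - 0 = 25; M33 = (-5)·1 - (-6)·0 = -5 - 0 = -5; sum of minors = 23.
det A = (-5)·(1·(-5) - (-2)·4) - (-6)·(0·(-5) - (-2)·0) + 2·(0·4 - 1·0) = (-5)·3 - (-6)·0 + 2·0 = -15.
So p(s) = det(sI - A) = s^3 + 9s^2 + 23s + 15.
Rational-root test: any integer root divides 15. Testing small divisors, s = -1 works: p(-1) = -1 + 9 + (-23) + 15 = 0, so (s + 1) is a factor.
Dividing, p(s) = (s + 1)(s^2 + 8s + 15).
Factor s^2 + 8s + 15: two numbers with sum -8 and product 15 are -3 and -5, so s^2 + 8s + 15 = (s + 3)(s + 5).
Hence p(s) = (s + 1) (s + 3) (s + 5), with roots -5, -3, -1.
The eigenvalues -5, -3, -1 are distinct and real, so A is diagonalisable and x(t) = e^{At} x(0) = V diag(e^{λ_i t}) V^{-1} x(0), where the columns of V are the eigenvectors.
λ = -5: A - (-5)I = [[0, -6, 2], [0, 6, -2], [0, 4, 0]]. v must be orthogonal to every row; (row 1) × (row 3) = [-8, 0, 0], so take v_1 = [-1, 0, 0]^T.
λ = -3: A - (-3)I = [[-2, -6, 2], [0, 4, -2], [0, 4, -2]]. v must be orthogonal to every row; (row 1) × (row 2) = [4, -4, -8], so take v_2 = [-1, 1, 2]^T.
λ = -1: A - (-1)I = [[-4, -6, 2], [0, 2, -2], [0, 4, -4]]. v must be orthogonal to every row; (row 1) × (row 2) = [8, -8, -8], so take v_3 = [1, -1, -1]^T.
V = [v_1 v_2 v_3] = [[-1, -1, 1], [0, 1, -1], [0, 2, -1]] has det V = -1, so V^{-1} = adj(V)/det V = [[-1, -1, 0], [0, -1, 1], [0, -2, 1]].
Modal coordinates z(0) = V^{-1} x(0): (-1)·1 + (-1)·(-2) + 0·(-2) = 1; 0·1 + (-1)·(-2) + 1·(-2) = 0; 0·1 + (-2)·(-2) + 1·(-2) = 2; so z(0) = [1, 0, 2]^T.
x_3(t) = Σ_i (v_i)_3 · z_i(0) · e^{λ_i t} (row 3 of V times the modal terms).
x_3(2.0) = 0·1·e^{-5·2.0} + 2·0·e^{-3·2.0} + (-1)·2·e^{-1·2.0} = 0·0.000045 + 0·0.002479 + (-2)·0.135335 = -0.2707.

-0.2707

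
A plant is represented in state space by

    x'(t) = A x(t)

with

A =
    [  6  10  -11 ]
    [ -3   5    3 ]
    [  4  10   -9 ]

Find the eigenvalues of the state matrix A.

-5, 2, 5

det(sI - A) = s^3 - (tr A)s^2 + (M11 + M22 + M33)s - det A, where Mii is the 2×2 principal minor of A obtained by deleting row i and column i.
tr A = 6 + 5 + (-9) = 2; M11 = 5·(-9) - 3·10 = -45 - 30 = -75; M22 = 6·(-9) - (-11)·4 = -54 - (-44) = -10; M33 = 6·5 - 10·(-3) = 30 - (-30) = 60; sum of minors = -25.
det A = 6·(5·(-9) - 3·10) - 10·((-3)·(-9) - 3·4) + (-11)·((-3)·10 - 5·4) = 6·(-75) - 10·15 + (-11)·(-50) = -50.
So p(s) = det(sI - A) = s^3 - 2s^2 - 25s + 50.
Rational-root test: any integer root divides 50. Testing small divisors, s = 2 works: p(2) = 8 + (-8) + (-50) + 50 = 0, so (s - 2) is a factor.
Dividing, p(s) = (s - 2)(s^2 - 25).
Factor s^2 - 25: two numbers with sum 0 and product -25 are 5 and -5, so s^2 - 25 = (s - 5)(s + 5).
Hence p(s) = (s - 5) (s - 2) (s + 5), with roots -5, 2, 5.
At least one eigenvalue has non-negative real part, so the system is not asymptotically stable.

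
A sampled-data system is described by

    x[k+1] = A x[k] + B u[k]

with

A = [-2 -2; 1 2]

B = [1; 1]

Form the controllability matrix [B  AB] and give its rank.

AB = [[-4], [3]]
Controllability matrix C = [B  AB] = [[1, -4], [1, 3]]
det(C) = 1·3 - (-4)·1 = 3 - (-4) = 7 ≠ 0, so rank(C) = 2.
rank(C) = 2 = n, so the pair (A, B) is completely controllable.

2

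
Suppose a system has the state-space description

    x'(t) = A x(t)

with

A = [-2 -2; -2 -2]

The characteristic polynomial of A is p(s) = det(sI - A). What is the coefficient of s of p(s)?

4

For a 2×2 matrix, det(sI - A) = s^2 - (tr A)s + det A.
tr A = -4, det A = 0.
So p(s) = s^2 + 4s.
The coefficient of s is 4.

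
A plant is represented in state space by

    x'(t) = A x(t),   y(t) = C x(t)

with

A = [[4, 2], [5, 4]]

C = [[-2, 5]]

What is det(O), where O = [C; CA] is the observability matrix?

CA = [[17, 16]]
Observability matrix O = [C; CA] = [[-2, 5], [17, 16]]
det(O) = (-2)·16 - 5·17 = -32 - 85 = -117
Since det(O) ≠ 0, rank(O) = 2 and the system is completely observable.

-117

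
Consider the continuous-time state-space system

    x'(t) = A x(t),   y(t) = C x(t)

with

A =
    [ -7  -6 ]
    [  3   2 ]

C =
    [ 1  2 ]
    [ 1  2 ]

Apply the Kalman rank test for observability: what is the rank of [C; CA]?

CA = [[-1, -2], [-1, -2]]
Observability matrix O = [C; CA] = [[1, 2], [1, 2], [-1, -2], [-1, -2]]
Every row of O is a scalar multiple of row 1 = [1, 2] (multipliers 1, 1, -1, -1), so the rows span a one-dimensional space.
O ≠ 0, hence rank(O) = 1.
rank(O) = 1 < n = 2, so the pair (A, C) is not completely observable.

1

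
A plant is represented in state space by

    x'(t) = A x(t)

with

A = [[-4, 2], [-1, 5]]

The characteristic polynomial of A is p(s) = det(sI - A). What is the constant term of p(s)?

For a 2×2 matrix, det(sI - A) = s^2 - (tr A)s + det A.
tr A = 1, det A = -18.
So p(s) = s^2 - s - 18.
The constant term is -18.

-18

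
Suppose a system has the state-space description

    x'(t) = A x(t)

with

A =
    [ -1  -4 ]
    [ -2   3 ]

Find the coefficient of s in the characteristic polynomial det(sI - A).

-2

For a 2×2 matrix, det(sI - A) = s^2 - (tr A)s + det A.
tr A = 2, det A = -11.
So p(s) = s^2 - 2s - 11.
The coefficient of s is -2.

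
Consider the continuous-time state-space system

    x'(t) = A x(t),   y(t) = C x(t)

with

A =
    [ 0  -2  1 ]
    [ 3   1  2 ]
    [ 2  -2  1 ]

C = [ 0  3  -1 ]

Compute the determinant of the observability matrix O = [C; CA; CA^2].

CA = [[7, 5, 5]]
CA^2 = [[25, -19, 22]]
Observability matrix O = [C; CA; CA^2] = [[0, 3, -1], [7, 5, 5], [25, -19, 22]]
Expanding along the first row, det(O) = 0·(5·22 - 5·(-19)) - 3·(7·22 - 5·25) + (-1)·(7·(-19) - 5·25) = 0·205 - 3·29 + (-1)·(-258) = 171
Since det(O) ≠ 0, rank(O) = 3 and the system is completely observable.

171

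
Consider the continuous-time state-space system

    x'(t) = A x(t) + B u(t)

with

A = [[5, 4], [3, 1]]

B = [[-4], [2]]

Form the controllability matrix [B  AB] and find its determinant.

64

AB = [[-12], [-10]]
Controllability matrix C = [B  AB] = [[-4, -12], [2, -10]]
det(C) = (-4)·(-10) - (-12)·2 = 40 - (-24) = 64
Since det(C) ≠ 0, rank(C) = 2 and the system is completely controllable.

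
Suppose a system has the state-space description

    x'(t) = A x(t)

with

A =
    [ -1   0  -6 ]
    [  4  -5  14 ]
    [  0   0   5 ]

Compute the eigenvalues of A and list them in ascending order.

-5, -1, 5

det(sI - A) = s^3 - (tr A)s^2 + (M11 + M22 + M33)s - det A, where Mii is the 2×2 principal minor of A obtained by deleting row i and column i.
tr A = (-1) + (-5) + 5 = -1; M11 = (-5)·5 - 14·0 = -25 - 0 = -25; M22 = (-1)·5 - (-6)·0 = -5 - 0 = -5; M33 = (-1)·(-5) - 0·4 = 5 - 0 = 5; sum of minors = -25.
det A = (-1)·((-5)·5 - 14·0) - 0·(4·5 - 14·0) + (-6)·(4·0 - (-5)·0) = (-1)·(-25) - 0·20 + (-6)·0 = 25.
So p(s) = det(sI - A) = s^3 + s^2 - 25s - 25.
Rational-root test: any integer root divides -25. Testing small divisors, s = -1 works: p(-1) = -1 + 1 + 25 + (-25) = 0, so (s + 1) is a factor.
Dividing, p(s) = (s + 1)(s^2 - 25).
Factor s^2 - 25: two numbers with sum 0 and product -25 are 5 and -5, so s^2 - 25 = (s - 5)(s + 5).
Hence p(s) = (s - 5) (s + 1) (s + 5), with roots -5, -1, 5.
At least one eigenvalue has non-negative real part, so the system is not asymptotically stable.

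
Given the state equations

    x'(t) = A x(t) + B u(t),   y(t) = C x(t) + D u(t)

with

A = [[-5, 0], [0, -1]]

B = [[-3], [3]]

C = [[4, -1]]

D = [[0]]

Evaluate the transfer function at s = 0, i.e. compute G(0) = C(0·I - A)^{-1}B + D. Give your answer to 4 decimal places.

G(0) = C(-A)^{-1}B + D = -C A^{-1} B + D.
det A = 5, so A^{-1} = (1/5)·adj(A) = [[-1/5, 0], [0, -1]]
A^{-1} B = [3/5, -3]^T
C A^{-1} B = 27/5
G(0) = D - C A^{-1} B = 0 - (27/5) = -27/5 ≈ -5.4000

-5.4000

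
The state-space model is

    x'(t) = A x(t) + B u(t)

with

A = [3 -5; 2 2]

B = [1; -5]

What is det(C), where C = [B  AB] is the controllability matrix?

AB = [[28], [-8]]
Controllability matrix C = [B  AB] = [[1, 28], [-5, -8]]
det(C) = 1·(-8) - 28·(-5) = -8 - (-140) = 132
Since det(C) ≠ 0, rank(C) = 2 and the system is completely controllable.

132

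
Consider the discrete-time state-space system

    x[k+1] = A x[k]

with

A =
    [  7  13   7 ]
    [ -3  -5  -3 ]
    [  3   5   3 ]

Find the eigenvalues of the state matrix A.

det(zI - A) = z^3 - (tr A)z^2 + (M11 + M22 + M33)z - det A, where Mii is the 2×2 principal minor of A obtained by deleting row i and column i.
tr A = 7 + (-5) + 3 = 5; M11 = (-5)·3 - (-3)·5 = -15 - (-15) = 0; M22 = 7·3 - 7·3 = 21 - 21 = 0; M33 = 7·(-5) - 13·(-3) = -35 - (-39) = 4; sum of minors = 4.
det A = 7·((-5)·3 - (-3)·5) - 13·((-3)·3 - (-3)·3) + 7·((-3)·5 - (-5)·3) = 7·0 - 13·0 + 7·0 = 0.
So p(z) = det(zI - A) = z^3 - 5z^2 + 4z.
The constant term is 0, so p(z) = z(z^2 - 5z + 4).
Factor z^2 - 5z + 4: two numbers with sum 5 and product 4 are 4 and 1, so z^2 - 5z + 4 = (z - 4)(z - 1).
Hence p(z) = z (z - 4) (z - 1), with roots 0, 1, 4.

0, 1, 4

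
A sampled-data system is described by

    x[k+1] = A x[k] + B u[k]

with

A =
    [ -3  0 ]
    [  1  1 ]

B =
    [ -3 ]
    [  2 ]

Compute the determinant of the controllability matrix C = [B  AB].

AB = [[9], [-1]]
Controllability matrix C = [B  AB] = [[-3, 9], [2, -1]]
det(C) = (-3)·(-1) - 9·2 = 3 - 18 = -15
Since det(C) ≠ 0, rank(C) = 2 and the system is completely controllable.

-15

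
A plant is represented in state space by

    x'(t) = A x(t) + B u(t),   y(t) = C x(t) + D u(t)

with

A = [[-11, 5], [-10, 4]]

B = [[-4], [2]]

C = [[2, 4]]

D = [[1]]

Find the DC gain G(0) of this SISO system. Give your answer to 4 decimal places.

51.0000

G(0) = C(-A)^{-1}B + D = -C A^{-1} B + D.
det A = 6, so A^{-1} = (1/6)·adj(A) = [[2/3, -5/6], [5/3, -11/6]]
A^{-1} B = [-13/3, -31/3]^T
C A^{-1} B = -50
G(0) = D - C A^{-1} B = 1 - (-50) = 51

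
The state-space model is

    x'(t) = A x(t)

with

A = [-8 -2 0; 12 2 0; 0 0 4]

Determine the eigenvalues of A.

-4, -2, 4

det(sI - A) = s^3 - (tr A)s^2 + (M11 + M22 + M33)s - det A, where Mii is the 2×2 principal minor of A obtained by deleting row i and column i.
tr A = (-8) + 2 + 4 = -2; M11 = 2·4 - 0·0 = 8 - 0 = 8; M22 = (-8)·4 - 0·0 = -32 - 0 = -32; M33 = (-8)·2 - (-2)·12 = -16 - (-24) = 8; sum of minors = -16.
det A = (-8)·(2·4 - 0·0) - (-2)·(12·4 - 0·0) + 0·(12·0 - 2·0) = (-8)·8 - (-2)·48 + 0·0 = 32.
So p(s) = det(sI - A) = s^3 + 2s^2 - 16s - 32.
Rational-root test: any integer root divides -32. Testing small divisors, s = -2 works: p(-2) = -8 + 8 + 32 + (-32) = 0, so (s + 2) is a factor.
Dividing, p(s) = (s + 2)(s^2 - 16).
Factor s^2 - 16: two numbers with sum 0 and product -16 are 4 and -4, so s^2 - 16 = (s - 4)(s + 4).
Hence p(s) = (s - 4) (s + 2) (s + 4), with roots -4, -2, 4.
At least one eigenvalue has non-negative real part, so the system is not asymptotically stable.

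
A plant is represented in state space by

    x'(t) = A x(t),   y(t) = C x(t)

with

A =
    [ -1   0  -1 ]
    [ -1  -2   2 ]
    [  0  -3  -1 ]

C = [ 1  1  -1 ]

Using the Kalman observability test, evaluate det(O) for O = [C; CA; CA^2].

CA = [[-2, 1, 2]]
CA^2 = [[1, -8, 2]]
Observability matrix O = [C; CA; CA^2] = [[1, 1, -1], [-2, 1, 2], [1, -8, 2]]
Expanding along the first row, det(O) = 1·(1·2 - 2·(-8)) - 1·((-2)·2 - 2·1) + (-1)·((-2)·(-8) - 1·1) = 1·18 - 1·(-6) + (-1)·15 = 9
Since det(O) ≠ 0, rank(O) = 3 and the system is completely observable.

9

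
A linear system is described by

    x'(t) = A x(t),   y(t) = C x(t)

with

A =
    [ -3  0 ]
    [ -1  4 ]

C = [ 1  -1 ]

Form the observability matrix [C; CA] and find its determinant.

-6

CA = [[-2, -4]]
Observability matrix O = [C; CA] = [[1, -1], [-2, -4]]
det(O) = 1·(-4) - (-1)·(-2) = -4 - 2 = -6
Since det(O) ≠ 0, rank(O) = 2 and the system is completely observable.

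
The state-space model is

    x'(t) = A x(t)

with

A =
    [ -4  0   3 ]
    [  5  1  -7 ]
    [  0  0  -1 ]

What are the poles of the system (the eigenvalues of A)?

-4, -1, 1

det(sI - A) = s^3 - (tr A)s^2 + (M11 + M22 + M33)s - det A, where Mii is the 2×2 principal minor of A obtained by deleting row i and column i.
tr A = (-4) + 1 + (-1) = -4; M11 = 1·(-1) - (-7)·0 = -1 - 0 = -1; M22 = (-4)·(-1) - 3·0 = 4 - 0 = 4; M33 = (-4)·1 - 0·5 = -4 - 0 = -4; sum of minors = -1.
det A = (-4)·(1·(-1) - (-7)·0) - 0·(5·(-1) - (-7)·0) + 3·(5·0 - 1·0) = (-4)·(-1) - 0·(-5) + 3·0 = 4.
So p(s) = det(sI - A) = s^3 + 4s^2 - s - 4.
Rational-root test: any integer root divides -4. Testing small divisors, s = -1 works: p(-1) = -1 + 4 + 1 + (-4) = 0, so (s + 1) is a factor.
Dividing, p(s) = (s + 1)(s^2 + 3s - 4).
Factor s^2 + 3s - 4: two numbers with sum -3 and product -4 are 1 and -4, so s^2 + 3s - 4 = (s - 1)(s + 4).
Hence p(s) = (s - 1) (s + 1) (s + 4), with roots -4, -1, 1.
At least one eigenvalue has non-negative real part, so the system is not asymptotically stable.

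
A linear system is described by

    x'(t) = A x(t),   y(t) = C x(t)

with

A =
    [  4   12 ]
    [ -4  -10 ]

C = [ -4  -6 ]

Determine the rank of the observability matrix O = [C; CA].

CA = [[8, 12]]
Observability matrix O = [C; CA] = [[-4, -6], [8, 12]]
Every row of O is a scalar multiple of row 1 = [-4, -6] (multipliers 1, -2), so the rows span a one-dimensional space.
O ≠ 0, hence rank(O) = 1.
rank(O) = 1 < n = 2, so the pair (A, C) is not completely observable.

1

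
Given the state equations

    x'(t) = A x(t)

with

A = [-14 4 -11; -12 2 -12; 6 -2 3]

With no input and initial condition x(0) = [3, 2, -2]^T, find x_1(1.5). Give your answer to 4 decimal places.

0.0074

det(sI - A) = s^3 - (tr A)s^2 + (M11 + M22 + M33)s - det A, where Mii is the 2×2 principal minor of A obtained by deleting row i and column i.
tr A = (-14) + 2 + 3 = -9; M11 = 2·3 - (-12)·(-2) = 6 - 24 = -18; M22 = (-14)·3 - (-11)·6 = -42 - (-66) = 24; M33 = (-14)·2 - 4·(-12) = -28 - (-48) = 20; sum of minors = 26.
det A = (-14)·(2·3 - (-12)·(-2)) - 4·((-12)·3 - (-12)·6) + (-11)·((-12)·(-2) - 2·6) = (-14)·(-18) - 4·36 + (-11)·12 = -24.
So p(s) = det(sI - A) = s^3 + 9s^2 + 26s + 24.
Rational-root test: any integer root divides 24. Testing small divisors, s = -2 works: p(-2) = -8 + 36 + (-52) + 24 = 0, so (s + 2) is a factor.
Dividing, p(s) = (s + 2)(s^2 + 7s + 12).
Factor s^2 + 7s + 12: two numbers with sum -7 and product 12 are -3 and -4, so s^2 + 7s + 12 = (s + 3)(s + 4).
Hence p(s) = (s + 2) (s + 3) (s + 4), with roots -4, -3, -2.
The eigenvalues -4, -3, -2 are distinct and real, so A is diagonalisable and x(t) = e^{At} x(0) = V diag(e^{λ_i t}) V^{-1} x(0), where the columns of V are the eigenvectors.
λ = -4: A - (-4)I = [[-10, 4, -11], [-12, 6, -12], [6, -2, 7]]. v must be orthogonal to every row; (row 1) × (row 2) = [18, 12, -12], so take v_1 = [3, 2, -2]^T.
λ = -3: A - (-3)I = [[-11, 4, -11], [-12, 5, -12], [6, -2, 6]]. v must be orthogonal to every row; (row 1) × (row 2) = [7, 0, -7], so take v_2 = [-1, 0, 1]^T.
λ = -2: A - (-2)I = [[-12, 4, -11], [-12, 4, -12], [6, -2, 5]]. v must be orthogonal to every row; (row 1) × (row 2) = [-4, -12, 0], so take v_3 = [1, 3, 0]^T.
V = [v_1 v_2 v_3] = [[3, -1, 1], [2, 0, 3], [-2, 1, 0]] has det V = -1, so V^{-1} = adj(V)/det V = [[3, -1, 3], [6, -2, 7], [-2, 1, -2]].
Modal coordinates z(0) = V^{-1} x(0): 3·3 + (-1)·2 + 3·(-2) = 1; 6·3 + (-2)·2 + 7·(-2) = 0; (-2)·3 + 1·2 + (-2)·(-2) = 0; so z(0) = [1, 0, 0]^T.
x_1(t) = Σ_i (v_i)_1 · z_i(0) · e^{λ_i t} (row 1 of V times the modal terms).
x_1(1.5) = 3·1·e^{-4·1.5} + (-1)·0·e^{-3·1.5} + 1·0·e^{-2·1.5} = 3·0.002479 + 0·0.011109 + 0·0.049787 = 0.0074.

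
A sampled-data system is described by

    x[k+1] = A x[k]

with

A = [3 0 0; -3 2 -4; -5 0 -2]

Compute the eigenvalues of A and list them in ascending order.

det(zI - A) = z^3 - (tr A)z^2 + (M11 + M22 + M33)z - det A, where Mii is the 2×2 principal minor of A obtained by deleting row i and column i.
tr A = 3 + 2 + (-2) = 3; M11 = 2·(-2) - (-4)·0 = -4 - 0 = -4; M22 = 3·(-2) - 0·(-5) = -6 - 0 = -6; M33 = 3·2 - 0·(-3) = 6 - 0 = 6; sum of minors = -4.
det A = 3·(2·(-2) - (-4)·0) - 0·((-3)·(-2) - (-4)·(-5)) + 0·((-3)·0 - 2·(-5)) = 3·(-4) - 0·(-14) + 0·10 = -12.
So p(z) = det(zI - A) = z^3 - 3z^2 - 4z + 12.
Rational-root test: any integer root divides 12. Testing small divisors, z = -2 works: p(-2) = -8 + (-12) + 8 + 12 = 0, so (z + 2) is a factor.
Dividing, p(z) = (z + 2)(z^2 - 5z + 6).
Factor z^2 - 5z + 6: two numbers with sum 5 and product 6 are 3 and 2, so z^2 - 5z + 6 = (z - 3)(z - 2).
Hence p(z) = (z - 3) (z - 2) (z + 2), with roots -2, 2, 3.

-2, 2, 3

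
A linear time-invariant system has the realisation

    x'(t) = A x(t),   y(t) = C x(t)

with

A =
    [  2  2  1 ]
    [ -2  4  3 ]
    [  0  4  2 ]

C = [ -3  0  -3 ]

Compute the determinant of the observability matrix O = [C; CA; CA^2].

CA = [[-6, -18, -9]]
CA^2 = [[24, -120, -78]]
Observability matrix O = [C; CA; CA^2] = [[-3, 0, -3], [-6, -18, -9], [24, -120, -78]]
Expanding along the first row, det(O) = (-3)·((-18)·(-78) - (-9)·(-120)) - 0·((-6)·(-78) - (-9)·24) + (-3)·((-6)·(-120) - (-18)·24) = (-3)·324 - 0·684 + (-3)·1152 = -4428
Since det(O) ≠ 0, rank(O) = 3 and the system is completely observable.

-4428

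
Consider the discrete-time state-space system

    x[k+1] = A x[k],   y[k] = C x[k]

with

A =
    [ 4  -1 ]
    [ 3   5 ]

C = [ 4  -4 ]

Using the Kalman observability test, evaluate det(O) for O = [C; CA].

CA = [[4, -24]]
Observability matrix O = [C; CA] = [[4, -4], [4, -24]]
det(O) = 4·(-24) - (-4)·4 = -96 - (-16) = -80
Since det(O) ≠ 0, rank(O) = 2 and the system is completely observable.

-80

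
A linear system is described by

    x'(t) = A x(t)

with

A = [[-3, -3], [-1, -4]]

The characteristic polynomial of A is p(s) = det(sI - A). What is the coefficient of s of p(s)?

7

For a 2×2 matrix, det(sI - A) = s^2 - (tr A)s + det A.
tr A = -7, det A = 9.
So p(s) = s^2 + 7s + 9.
The coefficient of s is 7.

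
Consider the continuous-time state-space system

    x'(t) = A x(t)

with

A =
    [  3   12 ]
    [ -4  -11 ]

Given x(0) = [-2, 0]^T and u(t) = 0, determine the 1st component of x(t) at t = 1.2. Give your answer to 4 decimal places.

-0.2037

det(sI - A) = s^2 - (tr A)s + det A, with tr A = 3 + (-11) = -8 and det A = 3·(-11) - 12·(-4) = -33 - (-48) = 15.
So p(s) = det(sI - A) = s^2 + 8s + 15.
Factor s^2 + 8s + 15: two numbers with sum -8 and product 15 are -3 and -5, so s^2 + 8s + 15 = (s + 3)(s + 5).
Hence p(s) = (s + 3) (s + 5), with roots -5, -3.
The eigenvalues -5, -3 are distinct and real, so A is diagonalisable and x(t) = e^{At} x(0) = V diag(e^{λ_i t}) V^{-1} x(0), where the columns of V are the eigenvectors.
λ = -5: A - (-5)I = [[8, 12], [-4, -6]]. Row 1 gives 8·v1 + 12·v2 = 0, so take v_1 = [-3, 2]^T.
λ = -3: A - (-3)I = [[6, 12], [-4, -8]]. Row 1 gives 6·v1 + 12·v2 = 0, so take v_2 = [2, -1]^T.
V = [v_1 v_2] = [[-3, 2], [2, -1]] has det V = -1, so V^{-1} = adj(V)/det V = [[1, 2], [2, 3]].
Modal coordinates z(0) = V^{-1} x(0): 1·(-2) + 2·0 = -2; 2·(-2) + 3·0 = -4; so z(0) = [-2, -4]^T.
x_1(t) = Σ_i (v_i)_1 · z_i(0) · e^{λ_i t} (row 1 of V times the modal terms).
x_1(1.2) = (-3)·(-2)·e^{-5·1.2} + 2·(-4)·e^{-3·1.2} = 6·0.002479 + (-8)·0.027324 = -0.2037.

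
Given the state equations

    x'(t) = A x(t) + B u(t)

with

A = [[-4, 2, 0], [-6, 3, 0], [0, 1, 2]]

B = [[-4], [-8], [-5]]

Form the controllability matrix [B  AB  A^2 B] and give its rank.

AB = [[0], [0], [-18]]
A^2B = [[0], [0], [-36]]
Controllability matrix C = [B  AB  A^2B] = [[-4, 0, 0], [-8, 0, 0], [-5, -18, -36]]
The rows r1, r2, r3 of C are linearly dependent: -2·r1 + r2 = 0 (check each entry), so rank(C) ≤ 2.
The 2×2 minor from rows 1, 3, columns 1, 2 is (-4)·(-18) - 0·(-5) = 72 - 0 = 72 ≠ 0, so rank(C) = 2.
rank(C) = 2 < n = 3, so the pair (A, B) is not completely controllable.

2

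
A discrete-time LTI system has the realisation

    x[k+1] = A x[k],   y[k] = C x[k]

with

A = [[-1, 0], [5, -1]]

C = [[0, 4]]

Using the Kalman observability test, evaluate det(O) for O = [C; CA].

-80

CA = [[20, -4]]
Observability matrix O = [C; CA] = [[0, 4], [20, -4]]
det(O) = 0·(-4) - 4·20 = 0 - 80 = -80
Since det(O) ≠ 0, rank(O) = 2 and the system is completely observable.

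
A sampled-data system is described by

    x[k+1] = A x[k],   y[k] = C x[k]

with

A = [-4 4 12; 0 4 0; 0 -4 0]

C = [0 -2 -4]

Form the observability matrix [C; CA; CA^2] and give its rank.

2

CA = [[0, 8, 0]]
CA^2 = [[0, 32, 0]]
Observability matrix O = [C; CA; CA^2] = [[0, -2, -4], [0, 8, 0], [0, 32, 0]]
Column 1 of O is identically zero, so rank(O) ≤ 2.
The 2×2 minor from rows 1, 2, columns 2, 3 is (-2)·0 - (-4)·8 = 0 - (-32) = 32 ≠ 0, so rank(O) = 2.
rank(O) = 2 < n = 3, so the pair (A, C) is not completely observable.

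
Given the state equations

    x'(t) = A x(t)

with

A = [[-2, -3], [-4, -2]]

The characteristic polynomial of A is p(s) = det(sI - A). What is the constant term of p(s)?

For a 2×2 matrix, det(sI - A) = s^2 - (tr A)s + det A.
tr A = -4, det A = -8.
So p(s) = s^2 + 4s - 8.
The constant term is -8.

-8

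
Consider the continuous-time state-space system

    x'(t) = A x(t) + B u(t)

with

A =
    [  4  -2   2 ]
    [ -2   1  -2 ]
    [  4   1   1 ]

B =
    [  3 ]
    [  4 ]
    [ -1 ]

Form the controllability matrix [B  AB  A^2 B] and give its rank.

AB = [[2], [0], [15]]
A^2B = [[38], [-34], [23]]
Controllability matrix C = [B  AB  A^2B] = [[3, 2, 38], [4, 0, -34], [-1, 15, 23]]
det(C) = 3·(0·23 - (-34)·15) - 2·(4·23 - (-34)·(-1)) + 38·(4·15 - 0·(-1)) = 3·510 - 2·58 + 38·60 = 3694 ≠ 0, so rank(C) = 3.
rank(C) = 3 = n, so the pair (A, B) is completely controllable.

3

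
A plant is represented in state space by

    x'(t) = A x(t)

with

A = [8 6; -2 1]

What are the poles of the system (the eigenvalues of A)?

det(sI - A) = s^2 - (tr A)s + det A, with tr A = 8 + 1 = 9 and det A = 8·1 - 6·(-2) = 8 - (-12) = 20.
So p(s) = det(sI - A) = s^2 - 9s + 20.
Factor s^2 - 9s + 20: two numbers with sum 9 and product 20 are 5 and 4, so s^2 - 9s + 20 = (s - 5)(s - 4).
Hence p(s) = (s - 5) (s - 4), with roots 4, 5.
At least one eigenvalue has non-negative real part, so the system is not asymptotically stable.

4, 5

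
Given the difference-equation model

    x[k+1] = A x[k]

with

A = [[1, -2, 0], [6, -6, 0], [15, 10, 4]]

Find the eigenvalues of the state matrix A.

-3, -2, 4

det(zI - A) = z^3 - (tr A)z^2 + (M11 + M22 + M33)z - det A, where Mii is the 2×2 principal minor of A obtained by deleting row i and column i.
tr A = 1 + (-6) + 4 = -1; M11 = (-6)·4 - 0·10 = -24 - 0 = -24; M22 = 1·4 - 0·15 = 4 - 0 = 4; M33 = 1·(-6) - (-2)·6 = -6 - (-12) = 6; sum of minors = -14.
det A = 1·((-6)·4 - 0·10) - (-2)·(6·4 - 0·15) + 0·(6·10 - (-6)·15) = 1·(-24) - (-2)·24 + 0·150 = 24.
So p(z) = det(zI - A) = z^3 + z^2 - 14z - 24.
Rational-root test: any integer root divides -24. Testing small divisors, z = -2 works: p(-2) = -8 + 4 + 28 + (-24) = 0, so (z + 2) is a factor.
Dividing, p(z) = (z + 2)(z^2 - z - 12).
Factor z^2 - z - 12: two numbers with sum 1 and product -12 are 4 and -3, so z^2 - z - 12 = (z - 4)(z + 3).
Hence p(z) = (z - 4) (z + 2) (z + 3), with roots -3, -2, 4.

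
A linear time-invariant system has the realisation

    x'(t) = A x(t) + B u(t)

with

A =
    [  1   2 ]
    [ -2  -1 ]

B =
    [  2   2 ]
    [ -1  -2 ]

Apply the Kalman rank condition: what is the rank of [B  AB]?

AB = [[0, -2], [-3, -2]]
Controllability matrix C = [B  AB] = [[2, 2, 0, -2], [-1, -2, -3, -2]]
Take the 2×2 submatrix of C formed by columns 1, 2: [[2, 2], [-1, -2]]. Its determinant is 2·(-2) - 2·(-1) = -4 - (-2) = -2 ≠ 0.
So rank(C) ≥ 2; since C has 2 rows, rank(C) = 2.
rank(C) = 2 = n, so the pair (A, B) is completely controllable.

2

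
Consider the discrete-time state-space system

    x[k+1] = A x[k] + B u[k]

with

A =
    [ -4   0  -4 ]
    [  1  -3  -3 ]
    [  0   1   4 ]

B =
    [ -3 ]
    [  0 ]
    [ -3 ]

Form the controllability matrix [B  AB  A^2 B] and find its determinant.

AB = [[24], [6], [-12]]
A^2B = [[-48], [42], [-42]]
Controllability matrix C = [B  AB  A^2B] = [[-3, 24, -48], [0, 6, 42], [-3, -12, -42]]
Expanding along the first row, det(C) = (-3)·(6·(-42) - 42·(-12)) - 24·(0·(-42) - 42·(-3)) + (-48)·(0·(-12) - 6·(-3)) = (-3)·252 - 24·126 + (-48)·18 = -4644
Since det(C) ≠ 0, rank(C) = 3 and the system is completely controllable.

-4644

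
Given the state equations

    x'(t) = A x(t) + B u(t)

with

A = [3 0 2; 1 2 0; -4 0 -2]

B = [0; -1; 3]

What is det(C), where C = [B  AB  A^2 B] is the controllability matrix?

36

AB = [[6], [-2], [-6]]
A^2B = [[6], [2], [-12]]
Controllability matrix C = [B  AB  A^2B] = [[0, 6, 6], [-1, -2, 2], [3, -6, -12]]
Expanding along the first row, det(C) = 0·((-2)·(-12) - 2·(-6)) - 6·((-1)·(-12) - 2·3) + 6·((-1)·(-6) - (-2)·3) = 0·36 - 6·6 + 6·12 = 36
Since det(C) ≠ 0, rank(C) = 3 and the system is completely controllable.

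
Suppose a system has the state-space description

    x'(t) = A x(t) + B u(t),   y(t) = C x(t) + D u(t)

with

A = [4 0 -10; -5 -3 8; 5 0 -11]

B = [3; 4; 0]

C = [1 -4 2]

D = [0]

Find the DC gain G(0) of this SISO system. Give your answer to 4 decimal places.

15.1667

G(0) = C(-A)^{-1}B + D = -C A^{-1} B + D.
det A = -18, so A^{-1} = (1/-18)·adj(A) = [[-11/6, 0, 5/3], [5/6, -1/3, -1], [-5/6, 0, 2/3]]
A^{-1} B = [-11/2, 7/6, -5/2]^T
C A^{-1} B = -91/6
G(0) = D - C A^{-1} B = 0 - (-91/6) = 91/6 ≈ 15.1667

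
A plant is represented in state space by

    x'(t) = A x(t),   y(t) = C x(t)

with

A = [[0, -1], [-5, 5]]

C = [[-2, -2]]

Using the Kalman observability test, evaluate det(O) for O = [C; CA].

36

CA = [[10, -8]]
Observability matrix O = [C; CA] = [[-2, -2], [10, -8]]
det(O) = (-2)·(-8) - (-2)·10 = 16 - (-20) = 36
Since det(O) ≠ 0, rank(O) = 2 and the system is completely observable.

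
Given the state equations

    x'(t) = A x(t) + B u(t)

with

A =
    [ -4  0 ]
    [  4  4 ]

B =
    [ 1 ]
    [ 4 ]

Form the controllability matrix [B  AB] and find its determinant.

36

AB = [[-4], [20]]
Controllability matrix C = [B  AB] = [[1, -4], [4, 20]]
det(C) = 1·20 - (-4)·4 = 20 - (-16) = 36
Since det(C) ≠ 0, rank(C) = 2 and the system is completely controllable.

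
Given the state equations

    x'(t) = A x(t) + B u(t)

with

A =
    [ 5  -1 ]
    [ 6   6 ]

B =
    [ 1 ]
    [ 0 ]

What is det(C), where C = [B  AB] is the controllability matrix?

6

AB = [[5], [6]]
Controllability matrix C = [B  AB] = [[1, 5], [0, 6]]
det(C) = 1·6 - 5·0 = 6 - 0 = 6
Since det(C) ≠ 0, rank(C) = 2 and the system is completely controllable.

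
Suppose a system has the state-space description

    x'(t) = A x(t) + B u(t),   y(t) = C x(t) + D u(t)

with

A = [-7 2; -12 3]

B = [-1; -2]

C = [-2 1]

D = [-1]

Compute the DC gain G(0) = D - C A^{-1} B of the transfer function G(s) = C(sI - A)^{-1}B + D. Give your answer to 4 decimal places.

G(0) = C(-A)^{-1}B + D = -C A^{-1} B + D.
det A = 3, so A^{-1} = (1/3)·adj(A) = [[1, -2/3], [4, -7/3]]
A^{-1} B = [1/3, 2/3]^T
C A^{-1} B = 0
G(0) = D - C A^{-1} B = -1 - (0) = -1

-1.0000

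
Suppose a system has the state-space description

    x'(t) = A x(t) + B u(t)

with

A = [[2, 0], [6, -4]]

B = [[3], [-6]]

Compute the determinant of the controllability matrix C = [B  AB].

AB = [[6], [42]]
Controllability matrix C = [B  AB] = [[3, 6], [-6, 42]]
det(C) = 3·42 - 6·(-6) = 126 - (-36) = 162
Since det(C) ≠ 0, rank(C) = 2 and the system is completely controllable.

162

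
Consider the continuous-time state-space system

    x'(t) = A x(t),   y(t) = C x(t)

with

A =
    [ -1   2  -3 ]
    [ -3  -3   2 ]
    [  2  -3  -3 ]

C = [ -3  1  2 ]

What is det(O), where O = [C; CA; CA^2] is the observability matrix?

322

CA = [[4, -15, 5]]
CA^2 = [[51, 38, -57]]
Observability matrix O = [C; CA; CA^2] = [[-3, 1, 2], [4, -15, 5], [51, 38, -57]]
Expanding along the first row, det(O) = (-3)·((-15)·(-57) - 5·38) - 1·(4·(-57) - 5·51) + 2·(4·38 - (-15)·51) = (-3)·665 - 1·(-483) + 2·917 = 322
Since det(O) ≠ 0, rank(O) = 3 and the system is completely observable.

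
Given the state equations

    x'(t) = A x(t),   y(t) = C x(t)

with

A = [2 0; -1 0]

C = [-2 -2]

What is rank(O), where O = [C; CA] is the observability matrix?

2

CA = [[-2, 0]]
Observability matrix O = [C; CA] = [[-2, -2], [-2, 0]]
det(O) = (-2)·0 - (-2)·(-2) = 0 - 4 = -4 ≠ 0, so rank(O) = 2.
rank(O) = 2 = n, so the pair (A, C) is completely observable.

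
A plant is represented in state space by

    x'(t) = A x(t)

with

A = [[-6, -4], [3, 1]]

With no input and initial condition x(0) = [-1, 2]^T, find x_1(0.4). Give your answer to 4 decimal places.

det(sI - A) = s^2 - (tr A)s + det A, with tr A = (-6) + 1 = -5 and det A = (-6)·1 - (-4)·3 = -6 - (-12) = 6.
So p(s) = det(sI - A) = s^2 + 5s + 6.
Factor s^2 + 5s + 6: two numbers with sum -5 and product 6 are -2 and -3, so s^2 + 5s + 6 = (s + 2)(s + 3).
Hence p(s) = (s + 2) (s + 3), with roots -3, -2.
The eigenvalues -3, -2 are distinct and real, so A is diagonalisable and x(t) = e^{At} x(0) = V diag(e^{λ_i t}) V^{-1} x(0), where the columns of V are the eigenvectors.
λ = -3: A - (-3)I = [[-3, -4], [3, 4]]. Row 1 gives (-3)·v1 + (-4)·v2 = 0, so take v_1 = [-4, 3]^T.
λ = -2: A - (-2)I = [[-4, -4], [3, 3]]. Row 1 gives (-4)·v1 + (-4)·v2 = 0, so take v_2 = [-1, 1]^T.
V = [v_1 v_2] = [[-4, -1], [3, 1]] has det V = -1, so V^{-1} = adj(V)/det V = [[-1, -1], [3, 4]].
Modal coordinates z(0) = V^{-1} x(0): (-1)·(-1) + (-1)·2 = -1; 3·(-1) + 4·2 = 5; so z(0) = [-1, 5]^T.
x_1(t) = Σ_i (v_i)_1 · z_i(0) · e^{λ_i t} (row 1 of V times the modal terms).
x_1(0.4) = (-4)·(-1)·e^{-3·0.4} + (-1)·5·e^{-2·0.4} = 4·0.301194 + (-5)·0.449329 = -1.0419.

-1.0419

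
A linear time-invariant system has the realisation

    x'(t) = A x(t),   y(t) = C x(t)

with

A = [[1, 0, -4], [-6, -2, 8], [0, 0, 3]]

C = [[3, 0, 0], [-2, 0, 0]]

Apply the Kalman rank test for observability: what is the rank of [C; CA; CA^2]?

2

CA = [[3, 0, -12], [-2, 0, 8]]
CA^2 = [[3, 0, -48], [-2, 0, 32]]
Observability matrix O = [C; CA; CA^2] = [[3, 0, 0], [-2, 0, 0], [3, 0, -12], [-2, 0, 8], [3, 0, -48], [-2, 0, 32]]
Column 2 of O is identically zero, so rank(O) ≤ 2.
The 2×2 minor from rows 1, 3, columns 1, 3 is 3·(-12) - 0·3 = -36 - 0 = -36 ≠ 0, so rank(O) = 2.
rank(O) = 2 < n = 3, so the pair (A, C) is not completely observable.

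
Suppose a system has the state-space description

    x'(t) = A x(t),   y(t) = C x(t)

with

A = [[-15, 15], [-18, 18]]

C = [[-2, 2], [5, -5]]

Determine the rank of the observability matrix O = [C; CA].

CA = [[-6, 6], [15, -15]]
Observability matrix O = [C; CA] = [[-2, 2], [5, -5], [-6, 6], [15, -15]]
Every row of O is a scalar multiple of row 1 = [-2, 2] (multipliers 1, -5/2, 3, -15/2), so the rows span a one-dimensional space.
O ≠ 0, hence rank(O) = 1.
rank(O) = 1 < n = 2, so the pair (A, C) is not completely observable.

1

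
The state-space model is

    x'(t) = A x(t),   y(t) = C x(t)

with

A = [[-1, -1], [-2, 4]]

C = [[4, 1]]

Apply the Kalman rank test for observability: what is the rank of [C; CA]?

2

CA = [[-6, 0]]
Observability matrix O = [C; CA] = [[4, 1], [-6, 0]]
det(O) = 4·0 - 1·(-6) = 0 - (-6) = 6 ≠ 0, so rank(O) = 2.
rank(O) = 2 = n, so the pair (A, C) is completely observable.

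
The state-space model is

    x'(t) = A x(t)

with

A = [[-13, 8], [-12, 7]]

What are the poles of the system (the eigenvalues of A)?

det(sI - A) = s^2 - (tr A)s + det A, with tr A = (-13) + 7 = -6 and det A = (-13)·7 - 8·(-12) = -91 - (-96) = 5.
So p(s) = det(sI - A) = s^2 + 6s + 5.
Factor s^2 + 6s + 5: two numbers with sum -6 and product 5 are -1 and -5, so s^2 + 6s + 5 = (s + 1)(s + 5).
Hence p(s) = (s + 1) (s + 5), with roots -5, -1.
All eigenvalues have negative real part, so the system is asymptotically stable.

-5, -1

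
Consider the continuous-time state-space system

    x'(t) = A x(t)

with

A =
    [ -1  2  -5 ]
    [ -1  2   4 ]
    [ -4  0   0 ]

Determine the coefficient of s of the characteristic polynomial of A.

Expand det(sI - A) for the 3×3 matrix.
p(s) = s^3 - s^2 - 20s + 72.
(Check: constant term = det(-A) = (-1)^3 det A = 72; coefficient of s^2 = -tr A = -1.)
The coefficient of s is -20.

-20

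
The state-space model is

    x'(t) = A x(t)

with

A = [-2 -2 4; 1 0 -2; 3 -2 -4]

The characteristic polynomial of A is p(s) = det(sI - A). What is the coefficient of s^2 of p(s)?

6

Expand det(sI - A) for the 3×3 matrix.
p(s) = s^3 + 6s^2 - 6s - 4.
(Check: constant term = det(-A) = (-1)^3 det A = -4; coefficient of s^2 = -tr A = 6.)
The coefficient of s^2 is 6.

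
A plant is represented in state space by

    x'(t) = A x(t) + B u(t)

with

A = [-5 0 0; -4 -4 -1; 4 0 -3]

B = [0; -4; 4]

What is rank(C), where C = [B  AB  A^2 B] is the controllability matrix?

AB = [[0], [12], [-12]]
A^2B = [[0], [-36], [36]]
Controllability matrix C = [B  AB  A^2B] = [[0, 0, 0], [-4, 12, -36], [4, -12, 36]]
Every column of C is a scalar multiple of column 1 = [0, -4, 4] (multipliers 1, -3, 9), so the columns span a one-dimensional space.
C ≠ 0, hence rank(C) = 1.
rank(C) = 1 < n = 3, so the pair (A, B) is not completely controllable.

1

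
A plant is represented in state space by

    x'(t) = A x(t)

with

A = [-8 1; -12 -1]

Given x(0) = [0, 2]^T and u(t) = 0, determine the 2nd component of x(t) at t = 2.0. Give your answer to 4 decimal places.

0.0024

det(sI - A) = s^2 - (tr A)s + det A, with tr A = (-8) + (-1) = -9 and det A = (-8)·(-1) - 1·(-12) = 8 - (-12) = 20.
So p(s) = det(sI - A) = s^2 + 9s + 20.
Factor s^2 + 9s + 20: two numbers with sum -9 and product 20 are -4 and -5, so s^2 + 9s + 20 = (s + 4)(s + 5).
Hence p(s) = (s + 4) (s + 5), with roots -5, -4.
The eigenvalues -5, -4 are distinct and real, so A is diagonalisable and x(t) = e^{At} x(0) = V diag(e^{λ_i t}) V^{-1} x(0), where the columns of V are the eigenvectors.
λ = -5: A - (-5)I = [[-3, 1], [-12, 4]]. Row 1 gives (-3)·v1 + 1·v2 = 0, so take v_1 = [1, 3]^T.
λ = -4: A - (-4)I = [[-4, 1], [-12, 3]]. Row 1 gives (-4)·v1 + 1·v2 = 0, so take v_2 = [-1, -4]^T.
V = [v_1 v_2] = [[1, -1], [3, -4]] has det V = -1, so V^{-1} = adj(V)/det V = [[4, -1], [3, -1]].
Modal coordinates z(0) = V^{-1} x(0): 4·0 + (-1)·2 = -2; 3·0 + (-1)·2 = -2; so z(0) = [-2, -2]^T.
x_2(t) = Σ_i (v_i)_2 · z_i(0) · e^{λ_i t} (row 2 of V times the modal terms).
x_2(2.0) = 3·(-2)·e^{-5·2.0} + (-4)·(-2)·e^{-4·2.0} = (-6)·0.000045 + 8·0.000335 = 0.0024.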